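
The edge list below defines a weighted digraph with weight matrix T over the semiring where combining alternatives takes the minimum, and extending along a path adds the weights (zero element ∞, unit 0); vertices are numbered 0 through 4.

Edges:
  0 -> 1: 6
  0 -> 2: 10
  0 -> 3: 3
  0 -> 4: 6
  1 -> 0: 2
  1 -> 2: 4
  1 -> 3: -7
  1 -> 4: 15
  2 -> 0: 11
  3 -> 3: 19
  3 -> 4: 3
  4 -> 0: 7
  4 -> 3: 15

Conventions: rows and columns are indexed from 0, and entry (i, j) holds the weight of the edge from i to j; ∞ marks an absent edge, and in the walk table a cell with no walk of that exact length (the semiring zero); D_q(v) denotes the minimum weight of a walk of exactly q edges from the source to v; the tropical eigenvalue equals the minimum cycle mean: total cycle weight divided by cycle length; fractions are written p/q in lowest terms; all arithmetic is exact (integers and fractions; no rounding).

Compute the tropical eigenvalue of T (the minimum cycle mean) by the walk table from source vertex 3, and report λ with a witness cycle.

q=0: [∞, ∞, ∞, 0, ∞]
q=1: [∞, ∞, ∞, 19, 3]
q=2: [10, ∞, ∞, 18, 22]
q=3: [29, 16, 20, 13, 16]
q=4: [18, 35, 20, 9, 16]
q=5: [23, 24, 28, 21, 12]
Optimal cycle mean attained by: cycle 0->1->3->4->0, total 6 + (-7) + 3 + 7, length 4.
Answer: λ = 9/4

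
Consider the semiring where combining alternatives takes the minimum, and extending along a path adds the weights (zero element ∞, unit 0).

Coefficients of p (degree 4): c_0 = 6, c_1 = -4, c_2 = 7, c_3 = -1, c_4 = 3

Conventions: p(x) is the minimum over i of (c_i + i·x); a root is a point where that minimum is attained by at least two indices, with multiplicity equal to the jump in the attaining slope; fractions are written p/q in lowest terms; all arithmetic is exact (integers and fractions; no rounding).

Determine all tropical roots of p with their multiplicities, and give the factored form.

hull edge (i=0, c=6) to (i=1, c=-4): slope -10, span 1
hull edge (i=1, c=-4) to (i=3, c=-1): slope 3/2, span 2
hull edge (i=3, c=-1) to (i=4, c=3): slope 4, span 1
Factored form: p(x) = 3 ⊗ (x ⊕ (-4)) ⊗ (x ⊕ (-3/2)) ⊗ (x ⊕ (-3/2)) ⊗ (x ⊕ 10)
Answer: roots = -4 (mult 1), -3/2 (mult 2), 10 (mult 1)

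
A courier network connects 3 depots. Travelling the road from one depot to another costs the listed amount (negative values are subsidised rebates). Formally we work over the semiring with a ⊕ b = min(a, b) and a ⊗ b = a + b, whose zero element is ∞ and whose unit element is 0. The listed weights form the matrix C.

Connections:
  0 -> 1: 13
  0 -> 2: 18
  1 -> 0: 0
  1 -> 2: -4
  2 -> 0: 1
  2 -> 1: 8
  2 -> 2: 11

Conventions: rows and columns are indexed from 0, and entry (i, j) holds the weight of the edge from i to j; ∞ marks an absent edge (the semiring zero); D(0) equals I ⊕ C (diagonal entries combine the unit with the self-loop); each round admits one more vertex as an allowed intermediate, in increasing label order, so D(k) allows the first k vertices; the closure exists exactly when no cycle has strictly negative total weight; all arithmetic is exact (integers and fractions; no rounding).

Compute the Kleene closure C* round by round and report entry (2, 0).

D(0):
  [0, 13, 18]
  [0, 0, -4]
  [1, 8, 0]
D(1):
  [0, 13, 18]
  [0, 0, -4]
  [1, 8, 0]
D(2):
  [0, 13, 9]
  [0, 0, -4]
  [1, 8, 0]
D(3):
  [0, 13, 9]
  [-3, 0, -4]
  [1, 8, 0]
Answer: C*[2][0] = 1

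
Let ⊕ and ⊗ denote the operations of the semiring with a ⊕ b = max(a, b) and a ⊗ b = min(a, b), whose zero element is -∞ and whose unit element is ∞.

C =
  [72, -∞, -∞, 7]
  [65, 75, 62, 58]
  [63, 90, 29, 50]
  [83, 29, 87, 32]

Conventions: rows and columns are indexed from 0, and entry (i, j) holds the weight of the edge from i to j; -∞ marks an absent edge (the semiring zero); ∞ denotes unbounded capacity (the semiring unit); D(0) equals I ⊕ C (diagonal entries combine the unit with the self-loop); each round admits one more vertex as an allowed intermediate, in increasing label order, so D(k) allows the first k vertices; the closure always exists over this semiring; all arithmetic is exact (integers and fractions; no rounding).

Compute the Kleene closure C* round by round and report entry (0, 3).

D(0):
  [∞, -∞, -∞, 7]
  [65, ∞, 62, 58]
  [63, 90, ∞, 50]
  [83, 29, 87, ∞]
D(1):
  [∞, -∞, -∞, 7]
  [65, ∞, 62, 58]
  [63, 90, ∞, 50]
  [83, 29, 87, ∞]
D(2):
  [∞, -∞, -∞, 7]
  [65, ∞, 62, 58]
  [65, 90, ∞, 58]
  [83, 29, 87, ∞]
D(3):
  [∞, -∞, -∞, 7]
  [65, ∞, 62, 58]
  [65, 90, ∞, 58]
  [83, 87, 87, ∞]
D(4):
  [∞, 7, 7, 7]
  [65, ∞, 62, 58]
  [65, 90, ∞, 58]
  [83, 87, 87, ∞]
Answer: C*[0][3] = 7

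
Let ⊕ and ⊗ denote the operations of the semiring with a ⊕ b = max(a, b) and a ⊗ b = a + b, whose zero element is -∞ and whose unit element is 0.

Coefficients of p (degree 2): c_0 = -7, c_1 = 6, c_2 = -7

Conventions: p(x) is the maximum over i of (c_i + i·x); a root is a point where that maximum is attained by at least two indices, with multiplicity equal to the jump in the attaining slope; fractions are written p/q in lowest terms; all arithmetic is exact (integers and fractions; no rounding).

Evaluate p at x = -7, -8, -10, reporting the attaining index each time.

p(-7) = max(-7+0·(-7)=-7, 6+1·(-7)=-1, -7+2·(-7)=-21) = -1 (attained by i=1)
p(-8) = max(-7+0·(-8)=-7, 6+1·(-8)=-2, -7+2·(-8)=-23) = -2 (attained by i=1)
p(-10) = max(-7+0·(-10)=-7, 6+1·(-10)=-4, -7+2·(-10)=-27) = -4 (attained by i=1)
Answer: p(-7) = -1; p(-8) = -2; p(-10) = -4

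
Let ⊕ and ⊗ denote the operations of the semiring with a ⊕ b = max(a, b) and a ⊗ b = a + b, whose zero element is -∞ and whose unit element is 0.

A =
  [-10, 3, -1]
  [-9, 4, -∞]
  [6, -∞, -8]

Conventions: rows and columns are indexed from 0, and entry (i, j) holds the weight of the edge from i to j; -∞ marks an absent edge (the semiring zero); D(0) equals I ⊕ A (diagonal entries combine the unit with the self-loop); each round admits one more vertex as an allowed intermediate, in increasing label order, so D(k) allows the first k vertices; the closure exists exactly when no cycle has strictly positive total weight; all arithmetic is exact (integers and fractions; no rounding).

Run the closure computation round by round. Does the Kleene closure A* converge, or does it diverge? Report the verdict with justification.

Detection: at round 0, diagonal entry (1, 1) turns strictly positive.
Key observation: the cycle 1->1 has total weight 4, which is strictly positive.
Answer: DIVERGES — positive cycle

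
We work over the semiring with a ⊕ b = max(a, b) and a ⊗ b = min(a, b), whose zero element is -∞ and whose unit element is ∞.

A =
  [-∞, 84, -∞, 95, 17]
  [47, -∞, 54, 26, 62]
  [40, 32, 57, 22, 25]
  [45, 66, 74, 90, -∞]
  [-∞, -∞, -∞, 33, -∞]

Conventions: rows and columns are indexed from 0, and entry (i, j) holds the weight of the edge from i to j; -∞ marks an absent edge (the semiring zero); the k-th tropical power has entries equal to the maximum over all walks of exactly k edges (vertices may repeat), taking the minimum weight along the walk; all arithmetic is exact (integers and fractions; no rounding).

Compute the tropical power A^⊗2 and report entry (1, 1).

A^⊗2:
  [47, 66, 74, 90, 62]
  [40, 47, 54, 47, 25]
  [40, 40, 57, 40, 32]
  [47, 66, 74, 90, 62]
  [33, 33, 33, 33, -∞]
Key observation: the optimum is the walk 1->0->1, with weight 47 min 84 = 47.
Optimal value attained by: walk 1->0->1.
Answer: (A^⊗2)[1][1] = 47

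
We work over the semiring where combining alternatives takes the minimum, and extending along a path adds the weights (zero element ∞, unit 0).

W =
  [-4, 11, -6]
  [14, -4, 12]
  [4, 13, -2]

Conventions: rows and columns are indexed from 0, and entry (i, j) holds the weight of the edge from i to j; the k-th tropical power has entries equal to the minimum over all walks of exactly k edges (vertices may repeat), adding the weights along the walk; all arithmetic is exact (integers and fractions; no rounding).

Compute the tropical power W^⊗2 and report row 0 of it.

W^⊗2:
  [-8, 7, -10]
  [10, -8, 8]
  [0, 9, -4]
Answer: row 0 of W^⊗2 = [-8, 7, -10]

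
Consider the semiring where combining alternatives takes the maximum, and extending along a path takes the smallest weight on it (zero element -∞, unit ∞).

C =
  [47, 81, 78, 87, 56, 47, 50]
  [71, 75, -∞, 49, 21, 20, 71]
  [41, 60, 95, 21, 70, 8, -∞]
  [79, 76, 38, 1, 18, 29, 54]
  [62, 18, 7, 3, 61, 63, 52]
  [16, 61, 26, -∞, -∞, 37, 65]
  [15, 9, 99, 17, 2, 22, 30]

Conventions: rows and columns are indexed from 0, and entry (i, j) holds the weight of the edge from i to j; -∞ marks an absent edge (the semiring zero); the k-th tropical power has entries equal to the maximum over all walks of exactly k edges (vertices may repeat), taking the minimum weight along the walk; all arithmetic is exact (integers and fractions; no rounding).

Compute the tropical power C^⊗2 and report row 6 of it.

C^⊗2:
  [79, 76, 78, 49, 70, 56, 71]
  [71, 75, 71, 71, 56, 47, 71]
  [62, 60, 95, 49, 70, 63, 60]
  [71, 79, 78, 79, 56, 47, 71]
  [61, 62, 62, 62, 61, 61, 63]
  [61, 61, 65, 49, 26, 37, 61]
  [41, 60, 95, 21, 70, 22, 30]
Answer: row 6 of C^⊗2 = [41, 60, 95, 21, 70, 22, 30]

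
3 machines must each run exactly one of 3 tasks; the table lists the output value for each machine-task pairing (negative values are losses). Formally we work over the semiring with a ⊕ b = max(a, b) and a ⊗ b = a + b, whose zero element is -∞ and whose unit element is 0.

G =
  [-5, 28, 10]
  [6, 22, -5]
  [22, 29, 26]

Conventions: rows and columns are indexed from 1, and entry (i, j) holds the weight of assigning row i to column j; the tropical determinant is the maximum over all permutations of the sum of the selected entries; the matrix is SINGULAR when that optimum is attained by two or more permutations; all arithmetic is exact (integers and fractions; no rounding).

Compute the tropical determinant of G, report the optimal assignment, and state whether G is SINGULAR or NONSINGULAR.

σ = (1, 2, 3): (-5) + 22 + 26 = 43
σ = (1, 3, 2): (-5) + (-5) + 29 = 19
σ = (2, 1, 3): 28 + 6 + 26 = 60
σ = (2, 3, 1): 28 + (-5) + 22 = 45
σ = (3, 1, 2): 10 + 6 + 29 = 45
σ = (3, 2, 1): 10 + 22 + 22 = 54
Optimal value attained by: σ = (2, 1, 3).
Answer: det⊕(G) = 60; verdict: NONSINGULAR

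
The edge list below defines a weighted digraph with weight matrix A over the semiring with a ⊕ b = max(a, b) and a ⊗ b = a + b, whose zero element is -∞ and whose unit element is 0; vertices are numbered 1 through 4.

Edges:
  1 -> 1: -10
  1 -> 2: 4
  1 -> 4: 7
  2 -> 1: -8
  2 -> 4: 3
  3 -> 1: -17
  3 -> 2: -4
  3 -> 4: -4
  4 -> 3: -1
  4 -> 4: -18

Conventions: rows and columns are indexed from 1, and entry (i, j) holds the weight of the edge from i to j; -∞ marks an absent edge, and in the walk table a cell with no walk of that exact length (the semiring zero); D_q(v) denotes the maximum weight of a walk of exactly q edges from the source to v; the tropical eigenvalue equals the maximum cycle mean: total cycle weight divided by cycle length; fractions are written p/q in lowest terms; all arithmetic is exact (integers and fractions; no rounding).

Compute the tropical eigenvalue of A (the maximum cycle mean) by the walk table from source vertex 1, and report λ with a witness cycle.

q=0: [0, -∞, -∞, -∞]
q=1: [-10, 4, -∞, 7]
q=2: [-4, -6, 6, 7]
q=3: [-11, 2, 6, 3]
q=4: [-6, 2, 2, 5]
Optimal cycle mean attained by: cycle 2->4->3->2, total 3 + (-1) + (-4), length 3.
Answer: λ = -2/3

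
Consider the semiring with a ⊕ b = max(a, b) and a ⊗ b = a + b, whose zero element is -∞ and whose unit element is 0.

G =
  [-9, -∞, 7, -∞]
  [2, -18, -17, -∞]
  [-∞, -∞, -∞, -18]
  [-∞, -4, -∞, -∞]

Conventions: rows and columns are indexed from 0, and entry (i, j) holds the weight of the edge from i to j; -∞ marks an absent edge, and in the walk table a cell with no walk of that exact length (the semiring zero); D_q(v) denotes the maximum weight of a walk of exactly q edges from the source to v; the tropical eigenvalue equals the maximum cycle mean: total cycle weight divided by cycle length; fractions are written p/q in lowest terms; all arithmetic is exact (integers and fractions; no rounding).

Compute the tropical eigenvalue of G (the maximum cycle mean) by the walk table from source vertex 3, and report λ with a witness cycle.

q=0: [-∞, -∞, -∞, 0]
q=1: [-∞, -4, -∞, -∞]
q=2: [-2, -22, -21, -∞]
q=3: [-11, -40, 5, -39]
q=4: [-20, -43, -4, -13]
Optimal cycle mean attained by: cycle 0->2->3->1->0, total 7 + (-18) + (-4) + 2, length 4.
Answer: λ = -13/4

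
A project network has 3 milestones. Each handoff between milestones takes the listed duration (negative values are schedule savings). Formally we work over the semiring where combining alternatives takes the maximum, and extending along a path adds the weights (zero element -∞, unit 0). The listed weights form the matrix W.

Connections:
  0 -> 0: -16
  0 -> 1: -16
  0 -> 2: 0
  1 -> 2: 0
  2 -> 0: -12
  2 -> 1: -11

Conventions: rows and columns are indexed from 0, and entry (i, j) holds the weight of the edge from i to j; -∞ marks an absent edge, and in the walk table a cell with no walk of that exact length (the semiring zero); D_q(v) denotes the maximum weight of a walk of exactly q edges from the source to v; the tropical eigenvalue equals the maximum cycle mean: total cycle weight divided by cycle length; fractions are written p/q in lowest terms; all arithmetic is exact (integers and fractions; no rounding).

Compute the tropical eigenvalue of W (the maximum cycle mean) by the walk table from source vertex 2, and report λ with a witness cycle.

q=0: [-∞, -∞, 0]
q=1: [-12, -11, -∞]
q=2: [-28, -28, -11]
q=3: [-23, -22, -28]
Optimal cycle mean attained by: cycle 1->2->1, total 0 + (-11), length 2.
Answer: λ = -11/2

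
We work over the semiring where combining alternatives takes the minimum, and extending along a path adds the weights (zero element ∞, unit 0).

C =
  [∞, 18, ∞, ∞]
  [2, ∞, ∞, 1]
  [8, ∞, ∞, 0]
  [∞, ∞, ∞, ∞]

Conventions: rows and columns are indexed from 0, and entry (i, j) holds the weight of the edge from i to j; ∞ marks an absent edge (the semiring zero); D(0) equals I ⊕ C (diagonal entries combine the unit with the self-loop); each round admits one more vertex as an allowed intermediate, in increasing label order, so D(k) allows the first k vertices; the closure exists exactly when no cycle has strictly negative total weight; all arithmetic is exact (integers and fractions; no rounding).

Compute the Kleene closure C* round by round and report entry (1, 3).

D(0):
  [0, 18, ∞, ∞]
  [2, 0, ∞, 1]
  [8, ∞, 0, 0]
  [∞, ∞, ∞, 0]
D(1):
  [0, 18, ∞, ∞]
  [2, 0, ∞, 1]
  [8, 26, 0, 0]
  [∞, ∞, ∞, 0]
D(2):
  [0, 18, ∞, 19]
  [2, 0, ∞, 1]
  [8, 26, 0, 0]
  [∞, ∞, ∞, 0]
D(3):
  [0, 18, ∞, 19]
  [2, 0, ∞, 1]
  [8, 26, 0, 0]
  [∞, ∞, ∞, 0]
D(4):
  [0, 18, ∞, 19]
  [2, 0, ∞, 1]
  [8, 26, 0, 0]
  [∞, ∞, ∞, 0]
Answer: C*[1][3] = 1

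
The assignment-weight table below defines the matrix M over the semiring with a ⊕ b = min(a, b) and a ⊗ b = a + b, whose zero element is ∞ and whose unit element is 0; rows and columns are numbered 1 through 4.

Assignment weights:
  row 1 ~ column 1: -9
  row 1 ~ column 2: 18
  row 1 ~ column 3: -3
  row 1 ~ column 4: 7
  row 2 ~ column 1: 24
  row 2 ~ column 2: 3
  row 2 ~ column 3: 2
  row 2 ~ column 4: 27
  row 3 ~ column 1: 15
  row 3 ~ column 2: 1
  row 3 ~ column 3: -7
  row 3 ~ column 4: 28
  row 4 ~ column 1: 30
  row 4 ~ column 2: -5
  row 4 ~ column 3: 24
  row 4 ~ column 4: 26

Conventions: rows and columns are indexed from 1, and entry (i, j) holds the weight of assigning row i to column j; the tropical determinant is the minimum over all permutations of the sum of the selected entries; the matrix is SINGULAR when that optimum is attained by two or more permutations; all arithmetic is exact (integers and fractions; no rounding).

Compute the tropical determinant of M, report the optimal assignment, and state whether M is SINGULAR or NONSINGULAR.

σ = (1, 2, 3, 4): (-9) + 3 + (-7) + 26 = 13
σ = (1, 2, 4, 3): (-9) + 3 + 28 + 24 = 46
σ = (1, 3, 2, 4): (-9) + 2 + 1 + 26 = 20
σ = (1, 3, 4, 2): (-9) + 2 + 28 + (-5) = 16
σ = (1, 4, 2, 3): (-9) + 27 + 1 + 24 = 43
σ = (1, 4, 3, 2): (-9) + 27 + (-7) + (-5) = 6
σ = (2, 1, 3, 4): 18 + 24 + (-7) + 26 = 61
σ = (2, 1, 4, 3): 18 + 24 + 28 + 24 = 94
σ = (2, 3, 1, 4): 18 + 2 + 15 + 26 = 61
σ = (2, 3, 4, 1): 18 + 2 + 28 + 30 = 78
σ = (2, 4, 1, 3): 18 + 27 + 15 + 24 = 84
σ = (2, 4, 3, 1): 18 + 27 + (-7) + 30 = 68
σ = (3, 1, 2, 4): (-3) + 24 + 1 + 26 = 48
σ = (3, 1, 4, 2): (-3) + 24 + 28 + (-5) = 44
σ = (3, 2, 1, 4): (-3) + 3 + 15 + 26 = 41
σ = (3, 2, 4, 1): (-3) + 3 + 28 + 30 = 58
σ = (3, 4, 1, 2): (-3) + 27 + 15 + (-5) = 34
σ = (3, 4, 2, 1): (-3) + 27 + 1 + 30 = 55
σ = (4, 1, 2, 3): 7 + 24 + 1 + 24 = 56
σ = (4, 1, 3, 2): 7 + 24 + (-7) + (-5) = 19
σ = (4, 2, 1, 3): 7 + 3 + 15 + 24 = 49
σ = (4, 2, 3, 1): 7 + 3 + (-7) + 30 = 33
σ = (4, 3, 1, 2): 7 + 2 + 15 + (-5) = 19
σ = (4, 3, 2, 1): 7 + 2 + 1 + 30 = 40
Optimal value attained by: σ = (1, 4, 3, 2).
Answer: det⊕(M) = 6; verdict: NONSINGULAR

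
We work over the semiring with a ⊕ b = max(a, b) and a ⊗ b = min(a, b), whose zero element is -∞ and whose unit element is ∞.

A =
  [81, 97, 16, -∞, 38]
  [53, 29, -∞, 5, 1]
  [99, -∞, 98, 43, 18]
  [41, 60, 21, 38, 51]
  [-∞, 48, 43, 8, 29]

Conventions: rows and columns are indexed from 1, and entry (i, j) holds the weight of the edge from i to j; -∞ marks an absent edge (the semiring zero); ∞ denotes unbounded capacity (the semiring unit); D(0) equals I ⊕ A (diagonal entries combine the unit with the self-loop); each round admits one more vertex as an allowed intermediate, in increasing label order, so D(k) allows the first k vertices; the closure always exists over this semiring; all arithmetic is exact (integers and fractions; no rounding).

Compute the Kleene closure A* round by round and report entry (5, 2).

D(0):
  [∞, 97, 16, -∞, 38]
  [53, ∞, -∞, 5, 1]
  [99, -∞, ∞, 43, 18]
  [41, 60, 21, ∞, 51]
  [-∞, 48, 43, 8, ∞]
D(1):
  [∞, 97, 16, -∞, 38]
  [53, ∞, 16, 5, 38]
  [99, 97, ∞, 43, 38]
  [41, 60, 21, ∞, 51]
  [-∞, 48, 43, 8, ∞]
D(2):
  [∞, 97, 16, 5, 38]
  [53, ∞, 16, 5, 38]
  [99, 97, ∞, 43, 38]
  [53, 60, 21, ∞, 51]
  [48, 48, 43, 8, ∞]
D(3):
  [∞, 97, 16, 16, 38]
  [53, ∞, 16, 16, 38]
  [99, 97, ∞, 43, 38]
  [53, 60, 21, ∞, 51]
  [48, 48, 43, 43, ∞]
D(4):
  [∞, 97, 16, 16, 38]
  [53, ∞, 16, 16, 38]
  [99, 97, ∞, 43, 43]
  [53, 60, 21, ∞, 51]
  [48, 48, 43, 43, ∞]
D(5):
  [∞, 97, 38, 38, 38]
  [53, ∞, 38, 38, 38]
  [99, 97, ∞, 43, 43]
  [53, 60, 43, ∞, 51]
  [48, 48, 43, 43, ∞]
Answer: A*[5][2] = 48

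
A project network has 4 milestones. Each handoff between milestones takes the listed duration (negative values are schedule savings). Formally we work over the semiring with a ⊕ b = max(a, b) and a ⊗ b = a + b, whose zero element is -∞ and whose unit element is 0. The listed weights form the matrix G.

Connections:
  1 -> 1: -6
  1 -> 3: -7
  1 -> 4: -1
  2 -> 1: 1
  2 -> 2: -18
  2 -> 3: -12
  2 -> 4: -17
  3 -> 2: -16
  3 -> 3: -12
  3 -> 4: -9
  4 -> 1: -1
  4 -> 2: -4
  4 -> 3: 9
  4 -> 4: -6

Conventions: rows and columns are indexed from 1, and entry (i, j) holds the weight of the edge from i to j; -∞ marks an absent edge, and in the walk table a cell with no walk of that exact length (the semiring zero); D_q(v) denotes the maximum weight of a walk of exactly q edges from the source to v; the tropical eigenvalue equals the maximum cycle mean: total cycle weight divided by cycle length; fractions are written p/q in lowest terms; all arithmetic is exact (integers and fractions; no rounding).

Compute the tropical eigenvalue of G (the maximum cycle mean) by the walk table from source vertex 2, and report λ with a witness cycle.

q=0: [-∞, 0, -∞, -∞]
q=1: [1, -18, -12, -17]
q=2: [-5, -21, -6, 0]
q=3: [-1, -4, 9, -6]
q=4: [-3, -7, 3, 0]
Optimal cycle mean attained by: cycle 3->4->3, total (-9) + 9, length 2.
Answer: λ = 0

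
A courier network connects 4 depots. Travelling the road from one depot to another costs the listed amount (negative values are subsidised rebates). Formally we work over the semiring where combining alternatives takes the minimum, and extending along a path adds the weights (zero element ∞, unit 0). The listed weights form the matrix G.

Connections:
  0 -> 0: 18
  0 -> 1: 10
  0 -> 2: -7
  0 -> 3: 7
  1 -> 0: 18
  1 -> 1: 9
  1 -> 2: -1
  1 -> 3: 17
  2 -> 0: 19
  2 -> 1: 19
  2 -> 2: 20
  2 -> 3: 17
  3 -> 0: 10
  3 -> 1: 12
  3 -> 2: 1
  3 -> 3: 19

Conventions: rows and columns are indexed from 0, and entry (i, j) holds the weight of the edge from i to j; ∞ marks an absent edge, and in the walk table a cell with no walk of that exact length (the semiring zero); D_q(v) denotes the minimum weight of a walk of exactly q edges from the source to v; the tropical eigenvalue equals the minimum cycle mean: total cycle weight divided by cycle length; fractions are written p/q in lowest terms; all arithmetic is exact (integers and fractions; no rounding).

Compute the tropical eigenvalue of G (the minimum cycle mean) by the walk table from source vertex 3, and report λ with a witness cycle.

q=0: [∞, ∞, ∞, 0]
q=1: [10, 12, 1, 19]
q=2: [20, 20, 3, 17]
q=3: [22, 22, 13, 20]
q=4: [30, 31, 15, 29]
Optimal cycle mean attained by: cycle 0->2->0, total (-7) + 19, length 2.
Answer: λ = 6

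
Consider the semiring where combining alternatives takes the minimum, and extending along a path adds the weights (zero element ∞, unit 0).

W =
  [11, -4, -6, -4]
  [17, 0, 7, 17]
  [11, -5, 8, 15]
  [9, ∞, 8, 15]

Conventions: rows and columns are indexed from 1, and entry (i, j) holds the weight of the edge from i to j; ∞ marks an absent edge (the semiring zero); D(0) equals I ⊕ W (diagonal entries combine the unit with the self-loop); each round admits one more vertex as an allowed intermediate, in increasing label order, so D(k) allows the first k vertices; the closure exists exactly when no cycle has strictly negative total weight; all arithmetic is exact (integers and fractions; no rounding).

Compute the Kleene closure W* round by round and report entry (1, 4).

D(0):
  [0, -4, -6, -4]
  [17, 0, 7, 17]
  [11, -5, 0, 15]
  [9, ∞, 8, 0]
D(1):
  [0, -4, -6, -4]
  [17, 0, 7, 13]
  [11, -5, 0, 7]
  [9, 5, 3, 0]
D(2):
  [0, -4, -6, -4]
  [17, 0, 7, 13]
  [11, -5, 0, 7]
  [9, 5, 3, 0]
D(3):
  [0, -11, -6, -4]
  [17, 0, 7, 13]
  [11, -5, 0, 7]
  [9, -2, 3, 0]
D(4):
  [0, -11, -6, -4]
  [17, 0, 7, 13]
  [11, -5, 0, 7]
  [9, -2, 3, 0]
Answer: W*[1][4] = -4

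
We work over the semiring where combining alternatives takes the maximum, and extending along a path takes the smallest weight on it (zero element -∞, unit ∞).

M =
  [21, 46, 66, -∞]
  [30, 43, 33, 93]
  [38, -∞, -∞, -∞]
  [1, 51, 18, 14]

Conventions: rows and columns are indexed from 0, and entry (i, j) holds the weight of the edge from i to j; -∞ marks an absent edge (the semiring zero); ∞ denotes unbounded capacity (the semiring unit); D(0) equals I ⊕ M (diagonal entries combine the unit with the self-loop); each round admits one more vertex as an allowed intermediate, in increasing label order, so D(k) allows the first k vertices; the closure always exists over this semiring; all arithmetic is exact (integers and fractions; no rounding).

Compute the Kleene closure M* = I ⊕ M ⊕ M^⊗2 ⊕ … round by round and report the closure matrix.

D(0):
  [∞, 46, 66, -∞]
  [30, ∞, 33, 93]
  [38, -∞, ∞, -∞]
  [1, 51, 18, ∞]
D(1):
  [∞, 46, 66, -∞]
  [30, ∞, 33, 93]
  [38, 38, ∞, -∞]
  [1, 51, 18, ∞]
D(2):
  [∞, 46, 66, 46]
  [30, ∞, 33, 93]
  [38, 38, ∞, 38]
  [30, 51, 33, ∞]
D(3):
  [∞, 46, 66, 46]
  [33, ∞, 33, 93]
  [38, 38, ∞, 38]
  [33, 51, 33, ∞]
D(4):
  [∞, 46, 66, 46]
  [33, ∞, 33, 93]
  [38, 38, ∞, 38]
  [33, 51, 33, ∞]
Answer: M* = [[∞, 46, 66, 46], [33, ∞, 33, 93], [38, 38, ∞, 38], [33, 51, 33, ∞]]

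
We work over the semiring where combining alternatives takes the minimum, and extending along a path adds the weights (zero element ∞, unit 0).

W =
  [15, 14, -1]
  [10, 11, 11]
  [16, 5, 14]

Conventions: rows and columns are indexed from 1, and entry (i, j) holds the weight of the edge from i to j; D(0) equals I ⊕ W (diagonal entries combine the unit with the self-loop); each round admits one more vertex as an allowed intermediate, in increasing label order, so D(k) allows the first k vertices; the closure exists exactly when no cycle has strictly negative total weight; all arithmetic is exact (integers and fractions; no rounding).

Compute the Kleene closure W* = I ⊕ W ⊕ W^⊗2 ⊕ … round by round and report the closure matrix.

D(0):
  [0, 14, -1]
  [10, 0, 11]
  [16, 5, 0]
D(1):
  [0, 14, -1]
  [10, 0, 9]
  [16, 5, 0]
D(2):
  [0, 14, -1]
  [10, 0, 9]
  [15, 5, 0]
D(3):
  [0, 4, -1]
  [10, 0, 9]
  [15, 5, 0]
Answer: W* = [[0, 4, -1], [10, 0, 9], [15, 5, 0]]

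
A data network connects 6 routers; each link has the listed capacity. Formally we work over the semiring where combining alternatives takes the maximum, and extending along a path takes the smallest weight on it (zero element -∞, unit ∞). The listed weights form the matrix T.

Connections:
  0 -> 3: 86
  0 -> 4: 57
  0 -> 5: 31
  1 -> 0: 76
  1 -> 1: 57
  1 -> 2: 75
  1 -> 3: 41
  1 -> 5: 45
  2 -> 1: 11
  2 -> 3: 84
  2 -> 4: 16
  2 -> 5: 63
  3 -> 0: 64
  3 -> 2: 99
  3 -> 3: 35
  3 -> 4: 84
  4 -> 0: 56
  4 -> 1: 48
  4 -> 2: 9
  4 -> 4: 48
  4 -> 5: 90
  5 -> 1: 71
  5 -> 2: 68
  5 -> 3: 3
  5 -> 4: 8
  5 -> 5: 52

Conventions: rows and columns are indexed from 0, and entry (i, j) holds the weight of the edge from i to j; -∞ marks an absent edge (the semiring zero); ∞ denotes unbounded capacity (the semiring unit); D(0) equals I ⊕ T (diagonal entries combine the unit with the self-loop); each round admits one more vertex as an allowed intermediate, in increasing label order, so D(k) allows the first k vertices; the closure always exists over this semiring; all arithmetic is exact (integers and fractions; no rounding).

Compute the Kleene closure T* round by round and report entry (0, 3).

D(0):
  [∞, -∞, -∞, 86, 57, 31]
  [76, ∞, 75, 41, -∞, 45]
  [-∞, 11, ∞, 84, 16, 63]
  [64, -∞, 99, ∞, 84, -∞]
  [56, 48, 9, -∞, ∞, 90]
  [-∞, 71, 68, 3, 8, ∞]
D(1):
  [∞, -∞, -∞, 86, 57, 31]
  [76, ∞, 75, 76, 57, 45]
  [-∞, 11, ∞, 84, 16, 63]
  [64, -∞, 99, ∞, 84, 31]
  [56, 48, 9, 56, ∞, 90]
  [-∞, 71, 68, 3, 8, ∞]
D(2):
  [∞, -∞, -∞, 86, 57, 31]
  [76, ∞, 75, 76, 57, 45]
  [11, 11, ∞, 84, 16, 63]
  [64, -∞, 99, ∞, 84, 31]
  [56, 48, 48, 56, ∞, 90]
  [71, 71, 71, 71, 57, ∞]
D(3):
  [∞, -∞, -∞, 86, 57, 31]
  [76, ∞, 75, 76, 57, 63]
  [11, 11, ∞, 84, 16, 63]
  [64, 11, 99, ∞, 84, 63]
  [56, 48, 48, 56, ∞, 90]
  [71, 71, 71, 71, 57, ∞]
D(4):
  [∞, 11, 86, 86, 84, 63]
  [76, ∞, 76, 76, 76, 63]
  [64, 11, ∞, 84, 84, 63]
  [64, 11, 99, ∞, 84, 63]
  [56, 48, 56, 56, ∞, 90]
  [71, 71, 71, 71, 71, ∞]
D(5):
  [∞, 48, 86, 86, 84, 84]
  [76, ∞, 76, 76, 76, 76]
  [64, 48, ∞, 84, 84, 84]
  [64, 48, 99, ∞, 84, 84]
  [56, 48, 56, 56, ∞, 90]
  [71, 71, 71, 71, 71, ∞]
D(6):
  [∞, 71, 86, 86, 84, 84]
  [76, ∞, 76, 76, 76, 76]
  [71, 71, ∞, 84, 84, 84]
  [71, 71, 99, ∞, 84, 84]
  [71, 71, 71, 71, ∞, 90]
  [71, 71, 71, 71, 71, ∞]
Answer: T*[0][3] = 86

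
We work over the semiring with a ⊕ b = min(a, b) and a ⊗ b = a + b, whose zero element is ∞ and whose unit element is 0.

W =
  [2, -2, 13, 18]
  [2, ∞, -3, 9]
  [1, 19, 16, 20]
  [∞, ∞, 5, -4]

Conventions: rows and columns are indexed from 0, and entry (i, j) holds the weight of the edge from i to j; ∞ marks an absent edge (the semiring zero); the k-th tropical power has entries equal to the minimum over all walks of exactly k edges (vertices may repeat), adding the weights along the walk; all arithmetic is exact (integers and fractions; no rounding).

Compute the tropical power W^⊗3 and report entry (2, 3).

W^⊗2:
  [0, 0, -5, 7]
  [-2, 0, 13, 5]
  [3, -1, 14, 16]
  [6, 24, 1, -8]
W^⊗3:
  [-4, -2, -3, 3]
  [0, -4, -3, 1]
  [1, 1, -4, 8]
  [2, 4, -3, -12]
Key observation: the optimum is the walk 2->0->1->3, with weight 1 + (-2) + 9 = 8.
Optimal value attained by: walk 2->0->1->3.
Answer: (W^⊗3)[2][3] = 8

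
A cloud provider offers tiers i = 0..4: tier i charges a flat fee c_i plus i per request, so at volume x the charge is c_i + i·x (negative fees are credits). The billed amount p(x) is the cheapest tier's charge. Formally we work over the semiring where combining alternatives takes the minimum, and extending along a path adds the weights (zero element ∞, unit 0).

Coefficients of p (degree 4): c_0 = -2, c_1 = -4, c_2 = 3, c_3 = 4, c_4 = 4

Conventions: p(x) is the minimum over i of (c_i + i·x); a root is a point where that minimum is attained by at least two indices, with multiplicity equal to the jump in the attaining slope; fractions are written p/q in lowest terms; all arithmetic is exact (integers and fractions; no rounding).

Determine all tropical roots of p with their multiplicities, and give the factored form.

hull edge (i=0, c=-2) to (i=1, c=-4): slope -2, span 1
hull edge (i=1, c=-4) to (i=4, c=4): slope 8/3, span 3
Factored form: p(x) = 4 ⊗ (x ⊕ (-8/3)) ⊗ (x ⊕ (-8/3)) ⊗ (x ⊕ (-8/3)) ⊗ (x ⊕ 2)
Answer: roots = -8/3 (mult 3), 2 (mult 1)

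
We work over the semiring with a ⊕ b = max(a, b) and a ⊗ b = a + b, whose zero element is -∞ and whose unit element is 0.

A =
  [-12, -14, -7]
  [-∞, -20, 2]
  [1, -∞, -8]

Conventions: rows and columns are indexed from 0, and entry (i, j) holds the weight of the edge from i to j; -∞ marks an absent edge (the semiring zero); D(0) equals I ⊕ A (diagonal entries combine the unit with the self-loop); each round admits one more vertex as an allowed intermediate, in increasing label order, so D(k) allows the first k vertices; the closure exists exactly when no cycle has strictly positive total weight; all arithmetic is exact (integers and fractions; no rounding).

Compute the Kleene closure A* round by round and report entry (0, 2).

D(0):
  [0, -14, -7]
  [-∞, 0, 2]
  [1, -∞, 0]
D(1):
  [0, -14, -7]
  [-∞, 0, 2]
  [1, -13, 0]
D(2):
  [0, -14, -7]
  [-∞, 0, 2]
  [1, -13, 0]
D(3):
  [0, -14, -7]
  [3, 0, 2]
  [1, -13, 0]
Answer: A*[0][2] = -7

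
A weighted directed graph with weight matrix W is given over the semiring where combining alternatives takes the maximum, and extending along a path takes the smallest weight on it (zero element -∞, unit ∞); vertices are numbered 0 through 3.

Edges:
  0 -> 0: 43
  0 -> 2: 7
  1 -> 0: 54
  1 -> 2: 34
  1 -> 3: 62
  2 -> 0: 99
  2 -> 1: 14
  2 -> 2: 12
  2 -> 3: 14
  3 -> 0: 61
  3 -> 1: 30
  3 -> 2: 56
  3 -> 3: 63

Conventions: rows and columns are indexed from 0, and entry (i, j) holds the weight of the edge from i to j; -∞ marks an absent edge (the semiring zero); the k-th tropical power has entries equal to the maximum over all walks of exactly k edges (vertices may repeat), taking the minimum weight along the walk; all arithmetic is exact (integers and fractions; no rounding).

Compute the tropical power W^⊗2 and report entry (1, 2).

W^⊗2:
  [43, 7, 7, 7]
  [61, 30, 56, 62]
  [43, 14, 14, 14]
  [61, 30, 56, 63]
Key observation: the optimum is the walk 1->3->2, with weight 62 min 56 = 56.
Optimal value attained by: walk 1->3->2.
Answer: (W^⊗2)[1][2] = 56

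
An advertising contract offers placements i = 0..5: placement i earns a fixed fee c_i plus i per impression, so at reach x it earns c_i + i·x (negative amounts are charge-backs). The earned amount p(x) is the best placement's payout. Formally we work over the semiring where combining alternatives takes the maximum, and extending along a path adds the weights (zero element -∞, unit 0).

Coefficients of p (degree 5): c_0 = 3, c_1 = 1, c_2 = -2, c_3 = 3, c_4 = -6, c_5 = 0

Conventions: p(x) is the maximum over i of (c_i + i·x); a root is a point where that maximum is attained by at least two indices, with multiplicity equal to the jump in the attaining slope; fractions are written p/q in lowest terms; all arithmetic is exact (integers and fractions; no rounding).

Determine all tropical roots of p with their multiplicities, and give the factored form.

hull edge (i=0, c=3) to (i=3, c=3): slope 0, span 3
hull edge (i=3, c=3) to (i=5, c=0): slope -3/2, span 2
Factored form: p(x) = 0 ⊗ (x ⊕ 0) ⊗ (x ⊕ 0) ⊗ (x ⊕ 0) ⊗ (x ⊕ 3/2) ⊗ (x ⊕ 3/2)
Answer: roots = 0 (mult 3), 3/2 (mult 2)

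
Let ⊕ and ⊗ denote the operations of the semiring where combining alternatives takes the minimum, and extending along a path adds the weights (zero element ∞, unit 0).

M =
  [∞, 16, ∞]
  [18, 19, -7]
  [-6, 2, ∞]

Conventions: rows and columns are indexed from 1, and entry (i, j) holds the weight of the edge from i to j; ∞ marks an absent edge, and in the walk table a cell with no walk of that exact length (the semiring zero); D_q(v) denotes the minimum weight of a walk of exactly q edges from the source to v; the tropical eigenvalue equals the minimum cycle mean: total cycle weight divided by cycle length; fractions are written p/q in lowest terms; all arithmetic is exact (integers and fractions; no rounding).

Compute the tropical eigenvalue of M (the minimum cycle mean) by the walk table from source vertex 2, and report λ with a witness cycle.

q=0: [∞, 0, ∞]
q=1: [18, 19, -7]
q=2: [-13, -5, 12]
q=3: [6, 3, -12]
Optimal cycle mean attained by: cycle 2->3->2, total (-7) + 2, length 2.
Answer: λ = -5/2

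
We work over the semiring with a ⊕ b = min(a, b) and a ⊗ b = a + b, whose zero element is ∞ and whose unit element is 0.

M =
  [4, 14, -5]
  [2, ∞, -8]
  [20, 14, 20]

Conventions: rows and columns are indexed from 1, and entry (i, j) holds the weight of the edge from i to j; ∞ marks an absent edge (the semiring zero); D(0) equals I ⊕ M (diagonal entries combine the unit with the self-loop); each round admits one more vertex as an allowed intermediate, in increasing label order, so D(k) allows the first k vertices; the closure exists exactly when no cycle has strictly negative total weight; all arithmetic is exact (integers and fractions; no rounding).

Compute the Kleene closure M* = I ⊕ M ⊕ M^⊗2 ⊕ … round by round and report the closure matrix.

D(0):
  [0, 14, -5]
  [2, 0, -8]
  [20, 14, 0]
D(1):
  [0, 14, -5]
  [2, 0, -8]
  [20, 14, 0]
D(2):
  [0, 14, -5]
  [2, 0, -8]
  [16, 14, 0]
D(3):
  [0, 9, -5]
  [2, 0, -8]
  [16, 14, 0]
Answer: M* = [[0, 9, -5], [2, 0, -8], [16, 14, 0]]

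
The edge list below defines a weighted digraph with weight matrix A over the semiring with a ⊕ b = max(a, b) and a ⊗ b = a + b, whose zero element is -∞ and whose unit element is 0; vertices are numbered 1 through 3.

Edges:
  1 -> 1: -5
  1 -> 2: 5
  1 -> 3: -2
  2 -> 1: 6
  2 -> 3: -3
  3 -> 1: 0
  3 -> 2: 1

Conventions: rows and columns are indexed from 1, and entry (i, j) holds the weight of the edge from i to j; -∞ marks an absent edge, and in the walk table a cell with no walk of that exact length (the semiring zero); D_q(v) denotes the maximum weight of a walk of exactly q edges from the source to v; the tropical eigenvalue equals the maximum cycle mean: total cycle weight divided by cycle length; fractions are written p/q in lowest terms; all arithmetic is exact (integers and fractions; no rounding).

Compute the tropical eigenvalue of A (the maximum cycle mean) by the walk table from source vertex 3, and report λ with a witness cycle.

q=0: [-∞, -∞, 0]
q=1: [0, 1, -∞]
q=2: [7, 5, -2]
q=3: [11, 12, 5]
Optimal cycle mean attained by: cycle 1->2->1, total 5 + 6, length 2.
Answer: λ = 11/2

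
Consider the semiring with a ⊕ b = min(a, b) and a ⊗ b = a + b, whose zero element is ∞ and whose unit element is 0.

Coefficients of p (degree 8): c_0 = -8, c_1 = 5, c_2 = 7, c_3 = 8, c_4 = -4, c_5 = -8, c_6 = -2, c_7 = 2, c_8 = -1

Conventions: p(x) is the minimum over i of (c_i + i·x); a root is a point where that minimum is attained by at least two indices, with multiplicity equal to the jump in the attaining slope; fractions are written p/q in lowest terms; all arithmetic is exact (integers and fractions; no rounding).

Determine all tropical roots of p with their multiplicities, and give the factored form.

hull edge (i=0, c=-8) to (i=5, c=-8): slope 0, span 5
hull edge (i=5, c=-8) to (i=8, c=-1): slope 7/3, span 3
Factored form: p(x) = -1 ⊗ (x ⊕ (-7/3)) ⊗ (x ⊕ (-7/3)) ⊗ (x ⊕ (-7/3)) ⊗ (x ⊕ 0) ⊗ (x ⊕ 0) ⊗ (x ⊕ 0) ⊗ (x ⊕ 0) ⊗ (x ⊕ 0)
Answer: roots = -7/3 (mult 3), 0 (mult 5)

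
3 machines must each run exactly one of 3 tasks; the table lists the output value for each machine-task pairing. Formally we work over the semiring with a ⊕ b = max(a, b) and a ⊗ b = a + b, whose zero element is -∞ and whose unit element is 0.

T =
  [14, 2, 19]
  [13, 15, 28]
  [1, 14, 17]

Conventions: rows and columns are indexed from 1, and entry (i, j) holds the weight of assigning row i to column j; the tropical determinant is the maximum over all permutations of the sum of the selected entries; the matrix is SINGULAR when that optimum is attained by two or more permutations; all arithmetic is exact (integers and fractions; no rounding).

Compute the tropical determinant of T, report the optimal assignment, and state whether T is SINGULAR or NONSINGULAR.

σ = (1, 2, 3): 14 + 15 + 17 = 46
σ = (1, 3, 2): 14 + 28 + 14 = 56
σ = (2, 1, 3): 2 + 13 + 17 = 32
σ = (2, 3, 1): 2 + 28 + 1 = 31
σ = (3, 1, 2): 19 + 13 + 14 = 46
σ = (3, 2, 1): 19 + 15 + 1 = 35
Optimal value attained by: σ = (1, 3, 2).
Answer: det⊕(T) = 56; verdict: NONSINGULAR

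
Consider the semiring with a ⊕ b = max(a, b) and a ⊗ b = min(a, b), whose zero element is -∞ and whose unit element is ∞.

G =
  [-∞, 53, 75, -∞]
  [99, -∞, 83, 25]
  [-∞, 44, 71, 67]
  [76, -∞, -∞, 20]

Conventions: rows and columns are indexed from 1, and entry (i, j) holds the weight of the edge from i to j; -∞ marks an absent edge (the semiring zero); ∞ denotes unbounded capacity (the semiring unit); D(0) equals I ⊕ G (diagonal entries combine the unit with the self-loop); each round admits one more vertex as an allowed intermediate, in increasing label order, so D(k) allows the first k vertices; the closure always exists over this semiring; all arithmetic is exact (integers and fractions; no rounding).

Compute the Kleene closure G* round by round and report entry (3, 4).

D(0):
  [∞, 53, 75, -∞]
  [99, ∞, 83, 25]
  [-∞, 44, ∞, 67]
  [76, -∞, -∞, ∞]
D(1):
  [∞, 53, 75, -∞]
  [99, ∞, 83, 25]
  [-∞, 44, ∞, 67]
  [76, 53, 75, ∞]
D(2):
  [∞, 53, 75, 25]
  [99, ∞, 83, 25]
  [44, 44, ∞, 67]
  [76, 53, 75, ∞]
D(3):
  [∞, 53, 75, 67]
  [99, ∞, 83, 67]
  [44, 44, ∞, 67]
  [76, 53, 75, ∞]
D(4):
  [∞, 53, 75, 67]
  [99, ∞, 83, 67]
  [67, 53, ∞, 67]
  [76, 53, 75, ∞]
Answer: G*[3][4] = 67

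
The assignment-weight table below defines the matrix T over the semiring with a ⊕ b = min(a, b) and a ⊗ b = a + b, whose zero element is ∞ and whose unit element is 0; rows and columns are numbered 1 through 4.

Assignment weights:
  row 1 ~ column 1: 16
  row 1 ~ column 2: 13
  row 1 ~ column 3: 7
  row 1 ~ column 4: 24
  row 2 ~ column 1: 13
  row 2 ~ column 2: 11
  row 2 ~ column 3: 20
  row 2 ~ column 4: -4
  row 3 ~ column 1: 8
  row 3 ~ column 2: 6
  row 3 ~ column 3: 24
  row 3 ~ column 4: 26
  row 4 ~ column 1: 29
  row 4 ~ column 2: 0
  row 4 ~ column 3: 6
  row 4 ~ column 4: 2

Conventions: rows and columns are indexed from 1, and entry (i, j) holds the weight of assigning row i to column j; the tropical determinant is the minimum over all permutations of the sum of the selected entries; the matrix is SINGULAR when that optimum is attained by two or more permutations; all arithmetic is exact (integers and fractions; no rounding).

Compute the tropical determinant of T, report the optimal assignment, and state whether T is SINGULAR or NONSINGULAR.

σ = (1, 2, 3, 4): 16 + 11 + 24 + 2 = 53
σ = (1, 2, 4, 3): 16 + 11 + 26 + 6 = 59
σ = (1, 3, 2, 4): 16 + 20 + 6 + 2 = 44
σ = (1, 3, 4, 2): 16 + 20 + 26 + 0 = 62
σ = (1, 4, 2, 3): 16 + (-4) + 6 + 6 = 24
σ = (1, 4, 3, 2): 16 + (-4) + 24 + 0 = 36
σ = (2, 1, 3, 4): 13 + 13 + 24 + 2 = 52
σ = (2, 1, 4, 3): 13 + 13 + 26 + 6 = 58
σ = (2, 3, 1, 4): 13 + 20 + 8 + 2 = 43
σ = (2, 3, 4, 1): 13 + 20 + 26 + 29 = 88
σ = (2, 4, 1, 3): 13 + (-4) + 8 + 6 = 23
σ = (2, 4, 3, 1): 13 + (-4) + 24 + 29 = 62
σ = (3, 1, 2, 4): 7 + 13 + 6 + 2 = 28
σ = (3, 1, 4, 2): 7 + 13 + 26 + 0 = 46
σ = (3, 2, 1, 4): 7 + 11 + 8 + 2 = 28
σ = (3, 2, 4, 1): 7 + 11 + 26 + 29 = 73
σ = (3, 4, 1, 2): 7 + (-4) + 8 + 0 = 11
σ = (3, 4, 2, 1): 7 + (-4) + 6 + 29 = 38
σ = (4, 1, 2, 3): 24 + 13 + 6 + 6 = 49
σ = (4, 1, 3, 2): 24 + 13 + 24 + 0 = 61
σ = (4, 2, 1, 3): 24 + 11 + 8 + 6 = 49
σ = (4, 2, 3, 1): 24 + 11 + 24 + 29 = 88
σ = (4, 3, 1, 2): 24 + 20 + 8 + 0 = 52
σ = (4, 3, 2, 1): 24 + 20 + 6 + 29 = 79
Optimal value attained by: σ = (3, 4, 1, 2).
Answer: det⊕(T) = 11; verdict: NONSINGULAR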